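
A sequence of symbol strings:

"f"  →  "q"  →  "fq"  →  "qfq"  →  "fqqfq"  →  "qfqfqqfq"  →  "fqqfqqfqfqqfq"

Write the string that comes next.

qfqfqqfqfqqfqqfqfqqfq

This is a Fibonacci-style word recurrence s(k) = s(k−2)·s(k−1): e.g. f·q = fq.
So term 8 is qfqfqqfq·fqqfqqfqfqqfq.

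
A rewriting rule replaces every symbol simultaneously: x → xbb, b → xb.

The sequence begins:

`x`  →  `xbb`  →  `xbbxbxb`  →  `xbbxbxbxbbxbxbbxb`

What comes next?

Applying the rule to each of the 17 symbols of xbbxbxbxbbxbxbbxb gives the pieces xbb xb xb xbb xb xbb xb xbb xb xb xbb xb xbb xb xb xbb xb, which concatenate to the answer.

xbbxbxbxbbxbxbbxbxbbxbxbxbbxbxbbxbxbxbbxb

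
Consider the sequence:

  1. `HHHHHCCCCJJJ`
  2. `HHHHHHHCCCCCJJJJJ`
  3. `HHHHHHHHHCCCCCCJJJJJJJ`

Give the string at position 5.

Term n consists of 2n+1 H's, followed by n+2 C's, followed by 2n-1 J's, where the shown terms are n = 2, 3, 4.
Setting n = 6 gives 13, 8, 11 characters in each block.

HHHHHHHHHHHHHCCCCCCCCJJJJJJJJJJJ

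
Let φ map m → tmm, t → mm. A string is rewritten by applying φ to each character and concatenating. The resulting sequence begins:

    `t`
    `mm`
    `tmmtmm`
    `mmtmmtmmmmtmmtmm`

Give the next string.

tmmtmmmmtmmtmmmmtmmtmmtmmtmmmmtmmtmmmmtmmtmm

φ(mmtmmtmmmmtmmtmm) expands symbol-by-symbol to tmm tmm mm tmm tmm mm tmm tmm tmm tmm mm tmm tmm mm tmm tmm; joining the 16 pieces gives the next term.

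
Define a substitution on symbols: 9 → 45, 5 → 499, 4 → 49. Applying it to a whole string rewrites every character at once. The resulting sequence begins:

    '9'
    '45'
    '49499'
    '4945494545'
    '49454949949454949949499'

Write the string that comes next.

Rewriting the 23 symbols of 49454949949454949949499 one by one yields 49 45 49 499 49 45 49 45 45 49 45 49 499 49 45 49 45 45 49 45 49 45 45; concatenated:

494549499494549454549454949949454945454945494545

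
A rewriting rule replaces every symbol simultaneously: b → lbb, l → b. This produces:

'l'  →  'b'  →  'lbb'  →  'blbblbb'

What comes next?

Expanding blbblbb: b→lbb, l→b, b→lbb, b→lbb, l→b, b→lbb, b→lbb. Concatenated: lbb b lbb lbb b lbb lbb.

lbbblbblbbblbblbb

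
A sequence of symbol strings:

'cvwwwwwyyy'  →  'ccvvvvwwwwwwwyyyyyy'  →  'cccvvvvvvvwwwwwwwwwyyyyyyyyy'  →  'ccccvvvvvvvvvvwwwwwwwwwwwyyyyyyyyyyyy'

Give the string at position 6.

ccccccvvvvvvvvvvvvvvvvwwwwwwwwwwwwwwwyyyyyyyyyyyyyyyyyy

Each string has the form c^{n} v^{3n-2} w^{2n+3} y^{3n} (n = 1, 2, …).
At n = 6 the blocks have lengths 6, 16, 15, 18.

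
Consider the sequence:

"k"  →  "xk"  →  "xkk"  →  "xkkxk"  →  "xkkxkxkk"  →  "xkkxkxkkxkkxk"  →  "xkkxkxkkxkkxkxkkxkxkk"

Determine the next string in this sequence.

Each term (from the third on) is the previous term followed by the one before it: term 3 = xk·k = xkk.
So term 8 is xkkxkxkkxkkxkxkkxkxkk·xkkxkxkkxkkxk.

xkkxkxkkxkkxkxkkxkxkkxkkxkxkkxkkxk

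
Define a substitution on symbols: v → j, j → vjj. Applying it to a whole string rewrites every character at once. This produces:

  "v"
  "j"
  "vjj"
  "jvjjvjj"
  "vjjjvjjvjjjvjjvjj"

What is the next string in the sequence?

φ(vjjjvjjvjjjvjjvjj) expands symbol-by-symbol to j vjj vjj vjj j vjj vjj j vjj vjj vjj j vjj vjj j vjj vjj; joining the 17 pieces gives the next term.

jvjjvjjvjjjvjjvjjjvjjvjjvjjjvjjvjjjvjjvjj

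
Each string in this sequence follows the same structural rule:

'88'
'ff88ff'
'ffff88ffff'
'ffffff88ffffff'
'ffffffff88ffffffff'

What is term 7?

ffffffffffff88ffffffffffff

Each term wraps the previous one in ff on the left and ff on the right.
From ffffffff88ffffffff, 2 further steps: ffffffff88ffffffff → ffffffffff88ffffffffff → (answer).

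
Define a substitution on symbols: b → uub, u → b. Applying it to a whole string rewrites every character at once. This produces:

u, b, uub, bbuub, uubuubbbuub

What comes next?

bbuubbbuubuubuubbbuub

Rewriting each symbol of uubuubbbuub: u→b, u→b, b→uub, u→b, u→b, b→uub, b→uub, b→uub, u→b, u→b, b→uub, which concatenates to b b uub b b uub uub uub b b uub.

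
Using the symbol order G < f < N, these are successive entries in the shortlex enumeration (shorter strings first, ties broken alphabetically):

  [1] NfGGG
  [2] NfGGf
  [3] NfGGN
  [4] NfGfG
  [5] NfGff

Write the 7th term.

Advancing 2 positions from NfGff through NfGff → NfGfN reaches term 7.

NfGNG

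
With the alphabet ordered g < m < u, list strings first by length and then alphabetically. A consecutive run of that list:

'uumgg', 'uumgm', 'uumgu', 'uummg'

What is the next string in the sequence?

uummm

The successor of uummg increments the rightmost position that isn't already u and resets every position after it to g.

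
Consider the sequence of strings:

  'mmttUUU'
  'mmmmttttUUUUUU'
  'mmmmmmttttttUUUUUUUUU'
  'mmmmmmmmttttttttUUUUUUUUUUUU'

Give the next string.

Reading off run lengths: m runs 2, 4, 6, 8; t runs 2, 4, 6, 8; U runs 3, 6, 9, 12 — each is linear in n (n = 1, 2, …).
For the next term, n = 5, so the run lengths are 10, 10, 15.

mmmmmmmmmmttttttttttUUUUUUUUUUUUUUU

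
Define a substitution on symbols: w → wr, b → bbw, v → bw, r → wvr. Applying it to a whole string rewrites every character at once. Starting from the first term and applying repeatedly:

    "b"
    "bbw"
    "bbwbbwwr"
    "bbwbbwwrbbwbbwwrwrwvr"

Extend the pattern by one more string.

bbwbbwwrbbwbbwwrwrwvrbbwbbwwrbbwbbwwrwrwvrwrwvrwrbwwvr

Applying the rule to each of the 21 symbols of bbwbbwwrbbwbbwwrwrwvr gives the pieces bbw bbw wr bbw bbw wr wr wvr bbw bbw wr bbw bbw wr wr wvr wr wvr wr bw wvr, which concatenate to the answer.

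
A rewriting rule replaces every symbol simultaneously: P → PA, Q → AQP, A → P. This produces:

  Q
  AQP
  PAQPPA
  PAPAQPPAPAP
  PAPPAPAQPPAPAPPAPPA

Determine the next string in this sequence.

PAPPAPAPPAPAQPPAPAPPAPPAPAPPAPAP

Replace each of the 19 characters of PAPPAPAQPPAPAPPAPPA in place — PA P PA PA P PA P AQP PA PA P PA P PA PA P PA PA P — and concatenate.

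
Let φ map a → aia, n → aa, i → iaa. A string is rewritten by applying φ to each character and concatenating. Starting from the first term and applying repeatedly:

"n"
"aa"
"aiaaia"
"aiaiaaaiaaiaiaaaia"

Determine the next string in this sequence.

aiaiaaaiaiaaaiaaiaaiaiaaaiaaiaiaaaiaiaaaiaaiaaiaiaaaia

Replace each of the 18 characters of aiaiaaaiaaiaiaaaia in place — aia iaa aia iaa aia aia aia iaa aia aia iaa aia iaa aia aia aia iaa aia — and concatenate.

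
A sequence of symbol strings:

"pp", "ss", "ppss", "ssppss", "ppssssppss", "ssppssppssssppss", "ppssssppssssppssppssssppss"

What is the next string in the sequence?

This is a Fibonacci-style word recurrence s(k) = s(k−2)·s(k−1): e.g. pp·ss = ppss.
So term 8 is ssppssppssssppss·ppssssppssssppssppssssppss.

ssppssppssssppssppssssppssssppssppssssppss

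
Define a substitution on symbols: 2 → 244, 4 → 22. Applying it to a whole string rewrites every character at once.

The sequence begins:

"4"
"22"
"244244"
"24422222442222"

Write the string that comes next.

Replace each of the 14 characters of 24422222442222 in place — 244 22 22 244 244 244 244 244 22 22 244 244 244 244 — and concatenate.

24422222442442442442442222244244244244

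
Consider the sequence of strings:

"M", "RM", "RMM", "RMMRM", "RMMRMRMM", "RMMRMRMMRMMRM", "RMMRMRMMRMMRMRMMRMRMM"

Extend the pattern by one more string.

From term 3 onward, concatenate the last term with the second-to-last: RM·M = RMM, RMM·RM = RMMRM, …
The next term joins RMMRMRMMRMMRMRMMRMRMM and RMMRMRMMRMMRM.

RMMRMRMMRMMRMRMMRMRMMRMMRMRMMRMMRM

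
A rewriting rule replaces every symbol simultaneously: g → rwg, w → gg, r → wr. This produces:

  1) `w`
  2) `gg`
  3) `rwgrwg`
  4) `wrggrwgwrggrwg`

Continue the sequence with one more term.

Rewriting the 14 symbols of wrggrwgwrggrwg one by one yields gg wr rwg rwg wr gg rwg gg wr rwg rwg wr gg rwg; concatenated:

ggwrrwgrwgwrggrwgggwrrwgrwgwrggrwg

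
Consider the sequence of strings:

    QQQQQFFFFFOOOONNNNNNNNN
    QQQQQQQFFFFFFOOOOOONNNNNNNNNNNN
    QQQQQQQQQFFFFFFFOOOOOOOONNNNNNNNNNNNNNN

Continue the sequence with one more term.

The n-th term is 2n+1 Q's then n+3 F's then 2n O's then 3n+3 N's, where the shown terms are n = 2, 3, 4.
For the next term, n = 5, so the run lengths are 11, 8, 10, 18.

QQQQQQQQQQQFFFFFFFFOOOOOOOOOONNNNNNNNNNNNNNNNNN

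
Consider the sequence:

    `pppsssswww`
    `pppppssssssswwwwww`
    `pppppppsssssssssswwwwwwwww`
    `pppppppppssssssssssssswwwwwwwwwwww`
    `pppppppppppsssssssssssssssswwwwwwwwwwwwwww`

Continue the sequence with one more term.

pppppppppppppssssssssssssssssssswwwwwwwwwwwwwwwwww

The n-th term is 2n+1 p's then 3n+1 s's then 3n w's (n = 1, 2, …).
At n = 6 the blocks have lengths 13, 19, 18.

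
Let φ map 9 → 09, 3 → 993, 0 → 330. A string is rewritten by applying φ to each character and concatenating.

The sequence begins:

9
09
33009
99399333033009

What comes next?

0909993090999399399333099399333033009

Replace each of the 14 characters of 99399333033009 in place — 09 09 993 09 09 993 993 993 330 993 993 330 330 09 — and concatenate.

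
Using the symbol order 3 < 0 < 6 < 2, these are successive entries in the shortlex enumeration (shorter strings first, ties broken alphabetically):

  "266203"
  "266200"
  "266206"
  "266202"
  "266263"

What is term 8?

266262

Continuing the enumeration 3 steps past 266263: 266263 → 266260 → 266266 → (answer).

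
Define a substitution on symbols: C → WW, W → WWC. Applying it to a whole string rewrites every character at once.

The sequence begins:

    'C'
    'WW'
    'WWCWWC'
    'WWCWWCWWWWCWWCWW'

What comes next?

Rewriting the 16 symbols of WWCWWCWWWWCWWCWW one by one yields WWC WWC WW WWC WWC WW WWC WWC WWC WWC WW WWC WWC WW WWC WWC; concatenated:

WWCWWCWWWWCWWCWWWWCWWCWWCWWCWWWWCWWCWWWWCWWC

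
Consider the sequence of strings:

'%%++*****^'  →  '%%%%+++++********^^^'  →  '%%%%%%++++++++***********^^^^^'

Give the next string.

%%%%%%%%+++++++++++**************^^^^^^^

Reading off run lengths: % runs 2, 4, 6; + runs 2, 5, 8; * runs 5, 8, 11; ^ runs 1, 3, 5 — each is linear in n (n = 1, 2, …).
For the next term, n = 4, so the run lengths are 8, 11, 14, 7.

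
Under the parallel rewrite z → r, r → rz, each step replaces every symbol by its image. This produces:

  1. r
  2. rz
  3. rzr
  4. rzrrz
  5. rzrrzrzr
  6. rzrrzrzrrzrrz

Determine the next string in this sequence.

φ(rzrrzrzrrzrrz) expands symbol-by-symbol to rz r rz rz r rz r rz rz r rz rz r; joining the 13 pieces gives the next term.

rzrrzrzrrzrrzrzrrzrzr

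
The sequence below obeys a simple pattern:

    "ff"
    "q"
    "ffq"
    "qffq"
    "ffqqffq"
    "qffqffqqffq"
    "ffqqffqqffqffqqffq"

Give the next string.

From term 3 onward, concatenate the second-to-last term with the last: ff·q = ffq, q·ffq = qffq, …
Continuing: qffqffqqffq · ffqqffqqffqffqqffq gives term 8.

qffqffqqffqffqqffqqffqffqqffq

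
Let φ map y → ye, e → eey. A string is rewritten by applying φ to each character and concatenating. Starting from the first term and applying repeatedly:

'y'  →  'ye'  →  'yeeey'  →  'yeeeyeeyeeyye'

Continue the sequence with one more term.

yeeeyeeyeeyyeeeyeeyyeeeyeeyyeyeeey

Applying the rule to each of the 13 symbols of yeeeyeeyeeyye gives the pieces ye eey eey eey ye eey eey ye eey eey ye ye eey, which concatenate to the answer.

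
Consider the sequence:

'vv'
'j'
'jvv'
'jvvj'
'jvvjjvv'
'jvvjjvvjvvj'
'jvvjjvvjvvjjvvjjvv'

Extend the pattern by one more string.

This is a Fibonacci-style word recurrence s(k) = s(k−1)·s(k−2): e.g. j·vv = jvv.
The next term joins jvvjjvvjvvjjvvjjvv and jvvjjvvjvvj.

jvvjjvvjvvjjvvjjvvjvvjjvvjvvj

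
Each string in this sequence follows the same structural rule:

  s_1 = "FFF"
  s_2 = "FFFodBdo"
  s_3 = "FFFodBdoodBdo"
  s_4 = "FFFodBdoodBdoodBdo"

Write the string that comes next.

FFFodBdoodBdoodBdoodBdo

The strings grow by a fixed suffix odBdo each time.
One more step from FFFodBdoodBdoodBdo gives the answer.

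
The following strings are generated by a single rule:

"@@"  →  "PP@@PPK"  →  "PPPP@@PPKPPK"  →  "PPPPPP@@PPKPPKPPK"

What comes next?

s(k+1) = PP·s(k)·PPK, so each term gains PP as a prefix and PPK as a suffix.
One more step from PPPPPP@@PPKPPKPPK gives the answer.

PPPPPPPP@@PPKPPKPPKPPK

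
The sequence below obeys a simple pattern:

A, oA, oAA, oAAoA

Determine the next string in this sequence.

Each term (from the third on) is the previous term followed by the one before it: term 3 = oA·A = oAA.
So term 5 is oAAoA·oAA.

oAAoAoAA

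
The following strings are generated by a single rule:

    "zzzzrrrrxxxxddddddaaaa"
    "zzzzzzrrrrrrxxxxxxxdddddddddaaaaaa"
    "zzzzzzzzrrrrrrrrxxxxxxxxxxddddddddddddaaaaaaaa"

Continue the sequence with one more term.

zzzzzzzzzzrrrrrrrrrrxxxxxxxxxxxxxdddddddddddddddaaaaaaaaaa

Each string has the form z^{2n} r^{2n} x^{3n-2} d^{3n} a^{2n}, where the shown terms are n = 2, 3, 4.
For the next term, n = 5, so the run lengths are 10, 10, 13, 15, 10.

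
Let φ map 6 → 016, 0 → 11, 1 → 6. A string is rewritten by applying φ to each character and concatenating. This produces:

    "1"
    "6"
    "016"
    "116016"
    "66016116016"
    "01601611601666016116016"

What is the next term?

Applying the rule to each of the 23 symbols of 01601611601666016116016 gives the pieces 11 6 016 11 6 016 6 6 016 11 6 016 016 016 11 6 016 6 6 016 11 6 016, which concatenate to the answer.

1160161160166601611601601601611601666016116016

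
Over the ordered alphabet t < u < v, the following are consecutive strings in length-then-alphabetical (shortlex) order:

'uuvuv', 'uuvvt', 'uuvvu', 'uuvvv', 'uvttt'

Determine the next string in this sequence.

uvttu

Find the rightmost character of uvttt below v, bump it to the next letter, and reset everything to its right to t.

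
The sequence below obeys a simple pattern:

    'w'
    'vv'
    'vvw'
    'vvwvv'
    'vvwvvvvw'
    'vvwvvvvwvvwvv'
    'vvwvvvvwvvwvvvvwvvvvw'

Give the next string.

vvwvvvvwvvwvvvvwvvvvwvvwvvvvwvvwvv

This is a Fibonacci-style word recurrence s(k) = s(k−1)·s(k−2): e.g. vv·w = vvw.
Continuing: vvwvvvvwvvwvvvvwvvvvw · vvwvvvvwvvwvv gives term 8.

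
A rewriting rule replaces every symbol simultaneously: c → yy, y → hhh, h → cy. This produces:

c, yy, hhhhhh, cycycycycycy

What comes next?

Apply φ to cycycycycycy symbol by symbol: c→yy, y→hhh, c→yy, y→hhh, c→yy, y→hhh, c→yy, y→hhh, c→yy, y→hhh, c→yy, y→hhh; joined: yy hhh yy hhh yy hhh yy hhh yy hhh yy hhh.

yyhhhyyhhhyyhhhyyhhhyyhhhyyhhh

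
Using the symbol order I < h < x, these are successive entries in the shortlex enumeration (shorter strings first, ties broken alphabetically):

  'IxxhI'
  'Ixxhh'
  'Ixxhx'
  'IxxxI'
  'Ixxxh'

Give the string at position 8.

hIIIh

Stepping forward 3 times from Ixxxh: Ixxxh → Ixxxx → hIIII, then the target.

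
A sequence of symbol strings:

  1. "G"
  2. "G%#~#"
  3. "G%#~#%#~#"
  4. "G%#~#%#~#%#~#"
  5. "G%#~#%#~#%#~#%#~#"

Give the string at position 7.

G%#~#%#~#%#~#%#~#%#~#%#~#

The strings grow by a fixed suffix %#~# each time.
From G%#~#%#~#%#~#%#~#, 2 further steps: G%#~#%#~#%#~#%#~# → G%#~#%#~#%#~#%#~#%#~# → (answer).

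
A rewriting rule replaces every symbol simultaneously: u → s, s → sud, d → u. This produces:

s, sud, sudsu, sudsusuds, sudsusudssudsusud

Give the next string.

φ(sudsusudssudsusud) expands symbol-by-symbol to sud s u sud s sud s u sud sud s u sud s sud s u; joining the 17 pieces gives the next term.

sudsusudssudsusudsudsusudssudsu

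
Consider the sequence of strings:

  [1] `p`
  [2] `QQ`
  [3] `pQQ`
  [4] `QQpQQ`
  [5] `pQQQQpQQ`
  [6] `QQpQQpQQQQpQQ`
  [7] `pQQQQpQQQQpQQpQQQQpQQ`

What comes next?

QQpQQpQQQQpQQpQQQQpQQQQpQQpQQQQpQQ

This is a Fibonacci-style word recurrence s(k) = s(k−2)·s(k−1): e.g. p·QQ = pQQ.
Continuing: QQpQQpQQQQpQQ · pQQQQpQQQQpQQpQQQQpQQ gives term 8.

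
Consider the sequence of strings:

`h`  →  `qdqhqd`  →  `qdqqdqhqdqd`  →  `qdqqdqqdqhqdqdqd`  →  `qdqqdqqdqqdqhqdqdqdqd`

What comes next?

s(k+1) = qdq·s(k)·qd, so each term gains qdq as a prefix and qd as a suffix.
Applying this once more to qdqqdqqdqqdqhqdqdqdqd:

qdqqdqqdqqdqqdqhqdqdqdqdqd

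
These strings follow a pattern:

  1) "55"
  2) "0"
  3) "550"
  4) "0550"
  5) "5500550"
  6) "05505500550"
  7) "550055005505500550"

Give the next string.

This is a Fibonacci-style word recurrence s(k) = s(k−2)·s(k−1): e.g. 55·0 = 550.
Continuing: 05505500550 · 550055005505500550 gives term 8.

05505500550550055005505500550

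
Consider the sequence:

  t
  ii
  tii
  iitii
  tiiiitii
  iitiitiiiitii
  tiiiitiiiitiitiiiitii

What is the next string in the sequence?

iitiitiiiitiitiiiitiiiitiitiiiitii

This is a Fibonacci-style word recurrence s(k) = s(k−2)·s(k−1): e.g. t·ii = tii.
The next term joins iitiitiiiitii and tiiiitiiiitiitiiiitii.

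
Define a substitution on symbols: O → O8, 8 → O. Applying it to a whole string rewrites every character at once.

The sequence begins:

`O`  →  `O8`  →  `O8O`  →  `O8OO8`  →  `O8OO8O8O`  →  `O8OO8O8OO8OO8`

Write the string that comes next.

O8OO8O8OO8OO8O8OO8O8O

Replace each of the 13 characters of O8OO8O8OO8OO8 in place — O8 O O8 O8 O O8 O O8 O8 O O8 O8 O — and concatenate.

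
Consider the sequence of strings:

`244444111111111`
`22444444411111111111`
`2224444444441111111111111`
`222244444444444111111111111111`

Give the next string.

22222444444444444411111111111111111

Reading off run lengths: 2 runs 1, 2, 3, 4; 4 runs 5, 7, 9, 11; 1 runs 9, 11, 13, 15 — each is linear in n, where the shown terms are n = 3, 4, 5, 6.
At n = 7 the blocks have lengths 5, 13, 17.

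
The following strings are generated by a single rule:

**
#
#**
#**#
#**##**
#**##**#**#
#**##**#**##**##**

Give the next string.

#**##**#**##**##**#**##**#**#

From term 3 onward, concatenate the last term with the second-to-last: #·** = #**, #**·# = #**#, …
Continuing: #**##**#**##**##** · #**##**#**# gives term 8.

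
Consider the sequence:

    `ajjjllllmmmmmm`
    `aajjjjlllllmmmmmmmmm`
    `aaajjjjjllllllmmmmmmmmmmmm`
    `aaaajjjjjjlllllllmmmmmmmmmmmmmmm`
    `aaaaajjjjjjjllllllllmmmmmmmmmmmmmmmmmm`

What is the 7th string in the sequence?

aaaaaaajjjjjjjjjllllllllllmmmmmmmmmmmmmmmmmmmmmmmm

Term n consists of n-1 a's, followed by n+1 j's, followed by n+2 l's, followed by 3n m's, where the shown terms are n = 2, 3, 4, 5, 6.
At n = 8 the blocks have lengths 7, 9, 10, 24.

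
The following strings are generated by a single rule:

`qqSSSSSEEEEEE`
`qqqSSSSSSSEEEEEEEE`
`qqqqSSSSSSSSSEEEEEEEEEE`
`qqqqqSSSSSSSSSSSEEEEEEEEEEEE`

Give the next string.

Term n consists of n-1 q's, followed by 2n-1 S's, followed by 2n E's, where the shown terms are n = 3, 4, 5, 6.
For the next term, n = 7, so the run lengths are 6, 13, 14.

qqqqqqSSSSSSSSSSSSSEEEEEEEEEEEEEE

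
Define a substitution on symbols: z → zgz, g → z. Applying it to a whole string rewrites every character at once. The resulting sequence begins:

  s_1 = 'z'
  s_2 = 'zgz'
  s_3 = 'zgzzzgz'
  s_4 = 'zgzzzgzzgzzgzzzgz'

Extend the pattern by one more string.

Applying the rule to each of the 17 symbols of zgzzzgzzgzzgzzzgz gives the pieces zgz z zgz zgz zgz z zgz zgz z zgz zgz z zgz zgz zgz z zgz, which concatenate to the answer.

zgzzzgzzgzzgzzzgzzgzzzgzzgzzzgzzgzzgzzzgz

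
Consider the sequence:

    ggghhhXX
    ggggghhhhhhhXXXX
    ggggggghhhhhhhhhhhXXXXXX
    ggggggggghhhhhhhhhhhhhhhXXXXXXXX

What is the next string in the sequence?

ggggggggggghhhhhhhhhhhhhhhhhhhXXXXXXXXXX

The n-th term is 2n+1 g's then 4n-1 h's then 2n X's (n = 1, 2, …).
For the next term, n = 5, so the run lengths are 11, 19, 10.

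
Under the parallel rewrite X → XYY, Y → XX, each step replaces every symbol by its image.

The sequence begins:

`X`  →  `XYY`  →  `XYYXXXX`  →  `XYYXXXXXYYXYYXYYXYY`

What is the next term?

φ(XYYXXXXXYYXYYXYYXYY) expands symbol-by-symbol to XYY XX XX XYY XYY XYY XYY XYY XX XX XYY XX XX XYY XX XX XYY XX XX; joining the 19 pieces gives the next term.

XYYXXXXXYYXYYXYYXYYXYYXXXXXYYXXXXXYYXXXXXYYXXXX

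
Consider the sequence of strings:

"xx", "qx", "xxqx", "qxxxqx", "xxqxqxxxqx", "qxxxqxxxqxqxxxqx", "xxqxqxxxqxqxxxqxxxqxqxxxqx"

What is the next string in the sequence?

qxxxqxxxqxqxxxqxxxqxqxxxqxqxxxqxxxqxqxxxqx

Each term (from the third on) is the two preceding terms concatenated in order: term 3 = xx·qx = xxqx.
So term 8 is qxxxqxxxqxqxxxqx·xxqxqxxxqxqxxxqxxxqxqxxxqx.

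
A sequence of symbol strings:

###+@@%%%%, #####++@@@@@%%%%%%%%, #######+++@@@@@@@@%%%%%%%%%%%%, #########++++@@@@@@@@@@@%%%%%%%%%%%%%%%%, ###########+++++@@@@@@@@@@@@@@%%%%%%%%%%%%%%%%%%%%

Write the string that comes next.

The n-th term is 2n+1 #'s then n +'s then 3n-1 @'s then 4n %'s (n = 1, 2, …).
For the next term, n = 6, so the run lengths are 13, 6, 17, 24.

#############++++++@@@@@@@@@@@@@@@@@%%%%%%%%%%%%%%%%%%%%%%%%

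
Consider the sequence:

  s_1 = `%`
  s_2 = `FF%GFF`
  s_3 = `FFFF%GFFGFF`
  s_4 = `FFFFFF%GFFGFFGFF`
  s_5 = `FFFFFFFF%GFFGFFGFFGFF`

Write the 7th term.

Every step adds FF to the front and GFF to the end of the previous string.
From FFFFFFFF%GFFGFFGFFGFF, 2 further steps: FFFFFFFF%GFFGFFGFFGFF → FFFFFFFFFF%GFFGFFGFFGFFGFF → (answer).

FFFFFFFFFFFF%GFFGFFGFFGFFGFFGFF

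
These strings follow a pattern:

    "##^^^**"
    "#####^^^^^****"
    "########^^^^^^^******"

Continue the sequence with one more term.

###########^^^^^^^^^********

Term n consists of 3n-1 #'s, followed by 2n+1 ^'s, followed by 2n *'s (n = 1, 2, …).
For the next term, n = 4, so the run lengths are 11, 9, 8.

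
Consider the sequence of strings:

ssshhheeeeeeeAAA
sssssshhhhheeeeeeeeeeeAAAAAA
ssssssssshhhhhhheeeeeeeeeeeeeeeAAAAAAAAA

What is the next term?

The n-th term is 3n s's then 2n+1 h's then 4n+3 e's then 3n A's (n = 1, 2, …).
For the next term, n = 4, so the run lengths are 12, 9, 19, 12.

sssssssssssshhhhhhhhheeeeeeeeeeeeeeeeeeeAAAAAAAAAAAA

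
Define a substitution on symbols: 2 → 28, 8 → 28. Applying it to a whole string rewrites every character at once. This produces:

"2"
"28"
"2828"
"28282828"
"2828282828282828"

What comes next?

Replace each of the 16 characters of 2828282828282828 in place — 28 28 28 28 28 28 28 28 28 28 28 28 28 28 28 28 — and concatenate.

28282828282828282828282828282828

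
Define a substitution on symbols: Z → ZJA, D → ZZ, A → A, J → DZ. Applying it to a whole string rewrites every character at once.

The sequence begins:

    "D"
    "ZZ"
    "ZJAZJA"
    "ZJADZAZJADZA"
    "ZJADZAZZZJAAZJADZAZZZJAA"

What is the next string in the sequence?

Rewriting the 24 symbols of ZJADZAZZZJAAZJADZAZZZJAA one by one yields ZJA DZ A ZZ ZJA A ZJA ZJA ZJA DZ A A ZJA DZ A ZZ ZJA A ZJA ZJA ZJA DZ A A; concatenated:

ZJADZAZZZJAAZJAZJAZJADZAAZJADZAZZZJAAZJAZJAZJADZAA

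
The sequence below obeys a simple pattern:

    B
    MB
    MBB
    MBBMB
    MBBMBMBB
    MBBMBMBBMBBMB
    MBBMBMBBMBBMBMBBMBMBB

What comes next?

Each term (from the third on) is the previous term followed by the one before it: term 3 = MB·B = MBB.
Continuing: MBBMBMBBMBBMBMBBMBMBB · MBBMBMBBMBBMB gives term 8.

MBBMBMBBMBBMBMBBMBMBBMBBMBMBBMBBMB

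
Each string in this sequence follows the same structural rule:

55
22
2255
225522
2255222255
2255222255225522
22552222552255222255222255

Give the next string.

225522225522552222552222552255222255225522

This is a Fibonacci-style word recurrence s(k) = s(k−1)·s(k−2): e.g. 22·55 = 2255.
So term 8 is 22552222552255222255222255·2255222255225522.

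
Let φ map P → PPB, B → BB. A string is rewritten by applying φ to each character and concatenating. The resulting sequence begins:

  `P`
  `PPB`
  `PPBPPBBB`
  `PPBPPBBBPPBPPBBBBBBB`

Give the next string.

Rewriting the 20 symbols of PPBPPBBBPPBPPBBBBBBB one by one yields PPB PPB BB PPB PPB BB BB BB PPB PPB BB PPB PPB BB BB BB BB BB BB BB; concatenated:

PPBPPBBBPPBPPBBBBBBBPPBPPBBBPPBPPBBBBBBBBBBBBBBB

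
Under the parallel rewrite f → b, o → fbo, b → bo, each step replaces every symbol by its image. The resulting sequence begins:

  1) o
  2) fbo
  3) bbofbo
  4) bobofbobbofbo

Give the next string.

Replace each of the 13 characters of bobofbobbofbo in place — bo fbo bo fbo b bo fbo bo bo fbo b bo fbo — and concatenate.

bofbobofbobbofbobobofbobbofbo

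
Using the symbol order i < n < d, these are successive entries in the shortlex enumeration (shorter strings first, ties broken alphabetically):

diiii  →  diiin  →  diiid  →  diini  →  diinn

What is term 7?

diidi

Continuing the enumeration 2 steps past diinn: diinn → diind → (answer).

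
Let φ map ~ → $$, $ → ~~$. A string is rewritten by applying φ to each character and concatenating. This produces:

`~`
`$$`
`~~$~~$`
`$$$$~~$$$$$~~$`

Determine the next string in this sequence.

~~$~~$~~$~~$$$$$~~$~~$~~$~~$~~$$$$$~~$

Replace each of the 14 characters of $$$$~~$$$$$~~$ in place — ~~$ ~~$ ~~$ ~~$ $$ $$ ~~$ ~~$ ~~$ ~~$ ~~$ $$ $$ ~~$ — and concatenate.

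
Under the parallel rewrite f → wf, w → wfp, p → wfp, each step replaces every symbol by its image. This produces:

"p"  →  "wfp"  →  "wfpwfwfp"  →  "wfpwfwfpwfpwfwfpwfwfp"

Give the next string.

Rewriting the 21 symbols of wfpwfwfpwfpwfwfpwfwfp one by one yields wfp wf wfp wfp wf wfp wf wfp wfp wf wfp wfp wf wfp wf wfp wfp wf wfp wf wfp; concatenated:

wfpwfwfpwfpwfwfpwfwfpwfpwfwfpwfpwfwfpwfwfpwfpwfwfpwfwfp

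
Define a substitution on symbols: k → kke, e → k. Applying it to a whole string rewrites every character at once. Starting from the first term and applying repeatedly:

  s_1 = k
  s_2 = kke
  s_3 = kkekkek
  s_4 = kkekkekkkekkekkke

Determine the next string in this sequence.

kkekkekkkekkekkkekkekkekkkekkekkkekkekkek

Applying the rule to each of the 17 symbols of kkekkekkkekkekkke gives the pieces kke kke k kke kke k kke kke kke k kke kke k kke kke kke k, which concatenate to the answer.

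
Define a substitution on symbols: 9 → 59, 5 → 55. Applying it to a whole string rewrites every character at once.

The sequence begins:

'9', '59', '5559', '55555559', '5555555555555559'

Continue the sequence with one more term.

55555555555555555555555555555559

φ(5555555555555559) expands symbol-by-symbol to 55 55 55 55 55 55 55 55 55 55 55 55 55 55 55 59; joining the 16 pieces gives the next term.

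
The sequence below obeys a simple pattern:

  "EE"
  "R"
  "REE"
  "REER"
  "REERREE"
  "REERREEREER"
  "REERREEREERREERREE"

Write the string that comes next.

REERREEREERREERREEREERREEREER

This is a Fibonacci-style word recurrence s(k) = s(k−1)·s(k−2): e.g. R·EE = REE.
The next term joins REERREEREERREERREE and REERREEREER.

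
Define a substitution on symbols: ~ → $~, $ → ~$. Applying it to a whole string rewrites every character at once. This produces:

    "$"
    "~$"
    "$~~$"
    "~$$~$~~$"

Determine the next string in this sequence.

Apply φ to ~$$~$~~$ symbol by symbol: ~→$~, $→~$, $→~$, ~→$~, $→~$, ~→$~, ~→$~, $→~$; joined: $~ ~$ ~$ $~ ~$ $~ $~ ~$.

$~~$~$$~~$$~$~~$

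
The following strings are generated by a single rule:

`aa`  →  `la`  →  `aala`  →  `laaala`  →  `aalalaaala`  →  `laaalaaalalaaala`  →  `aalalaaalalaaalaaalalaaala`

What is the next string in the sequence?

laaalaaalalaaalaaalalaaalalaaalaaalalaaala

From term 3 onward, concatenate the second-to-last term with the last: aa·la = aala, la·aala = laaala, …
The next term joins laaalaaalalaaala and aalalaaalalaaalaaalalaaala.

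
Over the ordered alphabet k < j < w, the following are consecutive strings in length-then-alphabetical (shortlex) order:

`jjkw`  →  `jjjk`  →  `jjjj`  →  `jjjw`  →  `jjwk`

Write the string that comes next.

The successor of jjwk increments the rightmost position that isn't already w and resets every position after it to k.

jjwj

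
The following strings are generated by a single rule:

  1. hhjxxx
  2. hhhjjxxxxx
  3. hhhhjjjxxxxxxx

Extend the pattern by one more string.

Reading off run lengths: h runs 2, 3, 4; j runs 1, 2, 3; x runs 3, 5, 7 — each is linear in n (n = 1, 2, …).
At n = 4 the blocks have lengths 5, 4, 9.

hhhhhjjjjxxxxxxxxx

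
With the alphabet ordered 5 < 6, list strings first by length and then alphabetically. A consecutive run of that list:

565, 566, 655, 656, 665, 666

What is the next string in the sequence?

666 is the last string of length 3, so the next is the first of length 4: 5 repeated 4 times.

5555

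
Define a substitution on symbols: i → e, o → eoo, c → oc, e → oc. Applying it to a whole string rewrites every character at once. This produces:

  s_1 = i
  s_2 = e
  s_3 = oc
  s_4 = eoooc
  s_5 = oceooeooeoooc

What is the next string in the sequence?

Rewriting the 13 symbols of oceooeooeoooc one by one yields eoo oc oc eoo eoo oc eoo eoo oc eoo eoo eoo oc; concatenated:

eooococeooeoooceooeoooceooeooeoooc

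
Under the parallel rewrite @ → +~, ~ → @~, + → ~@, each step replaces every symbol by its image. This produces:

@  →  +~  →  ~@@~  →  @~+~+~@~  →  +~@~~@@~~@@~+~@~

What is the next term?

~@@~+~@~@~+~+~@~@~+~+~@~~@@~+~@~

φ(+~@~~@@~~@@~+~@~) expands symbol-by-symbol to ~@ @~ +~ @~ @~ +~ +~ @~ @~ +~ +~ @~ ~@ @~ +~ @~; joining the 16 pieces gives the next term.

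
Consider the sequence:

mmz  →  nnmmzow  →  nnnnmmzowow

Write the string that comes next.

s(k+1) = nn·s(k)·ow, so each term gains nn as a prefix and ow as a suffix.
So the next term is nn·nnnnmmzowow·ow.

nnnnnnmmzowowow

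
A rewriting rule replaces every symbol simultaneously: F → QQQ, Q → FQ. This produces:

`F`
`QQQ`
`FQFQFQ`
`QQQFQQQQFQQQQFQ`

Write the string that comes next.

Applying the rule to each of the 15 symbols of QQQFQQQQFQQQQFQ gives the pieces FQ FQ FQ QQQ FQ FQ FQ FQ QQQ FQ FQ FQ FQ QQQ FQ, which concatenate to the answer.

FQFQFQQQQFQFQFQFQQQQFQFQFQFQQQQFQ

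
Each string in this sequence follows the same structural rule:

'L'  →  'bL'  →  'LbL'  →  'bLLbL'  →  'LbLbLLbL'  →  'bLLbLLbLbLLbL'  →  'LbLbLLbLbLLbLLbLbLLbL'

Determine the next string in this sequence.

bLLbLLbLbLLbLLbLbLLbLbLLbLLbLbLLbL

From term 3 onward, concatenate the second-to-last term with the last: L·bL = LbL, bL·LbL = bLLbL, …
So term 8 is bLLbLLbLbLLbL·LbLbLLbLbLLbLLbLbLLbL.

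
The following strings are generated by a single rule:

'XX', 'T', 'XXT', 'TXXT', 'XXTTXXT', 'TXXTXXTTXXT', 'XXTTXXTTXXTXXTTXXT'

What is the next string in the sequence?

Each term (from the third on) is the two preceding terms concatenated in order: term 3 = XX·T = XXT.
So term 8 is TXXTXXTTXXT·XXTTXXTTXXTXXTTXXT.

TXXTXXTTXXTXXTTXXTTXXTXXTTXXT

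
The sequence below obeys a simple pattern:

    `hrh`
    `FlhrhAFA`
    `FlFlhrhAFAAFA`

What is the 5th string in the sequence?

FlFlFlFlhrhAFAAFAAFAAFA

Each term wraps the previous one in Fl on the left and AFA on the right.
From FlFlhrhAFAAFA, 2 further steps: FlFlhrhAFAAFA → FlFlFlhrhAFAAFAAFA → (answer).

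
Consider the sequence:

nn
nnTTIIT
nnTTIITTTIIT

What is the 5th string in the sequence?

nnTTIITTTIITTTIITTTIIT

The strings grow by a fixed suffix TTIIT each time.
From nnTTIITTTIIT, 2 further steps: nnTTIITTTIIT → nnTTIITTTIITTTIIT → (answer).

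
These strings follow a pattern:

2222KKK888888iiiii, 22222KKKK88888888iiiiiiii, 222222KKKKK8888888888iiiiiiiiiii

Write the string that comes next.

The n-th term is n+2 2's then n+1 K's then 2n+2 8's then 3n-1 i's, where the shown terms are n = 2, 3, 4.
Setting n = 5 gives 7, 6, 12, 14 characters in each block.

2222222KKKKKK888888888888iiiiiiiiiiiiii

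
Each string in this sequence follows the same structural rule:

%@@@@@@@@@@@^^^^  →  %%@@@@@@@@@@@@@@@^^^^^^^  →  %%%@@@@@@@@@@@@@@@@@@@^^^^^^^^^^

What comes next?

%%%%@@@@@@@@@@@@@@@@@@@@@@@^^^^^^^^^^^^^

Term n consists of n-1 %'s, followed by 4n+3 @'s, followed by 3n-2 ^'s, where the shown terms are n = 2, 3, 4.
For the next term, n = 5, so the run lengths are 4, 23, 13.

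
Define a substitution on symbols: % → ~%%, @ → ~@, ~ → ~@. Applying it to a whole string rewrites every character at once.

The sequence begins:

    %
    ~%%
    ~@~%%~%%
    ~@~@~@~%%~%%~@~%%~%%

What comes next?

Rewriting the 20 symbols of ~@~@~@~%%~%%~@~%%~%% one by one yields ~@ ~@ ~@ ~@ ~@ ~@ ~@ ~%% ~%% ~@ ~%% ~%% ~@ ~@ ~@ ~%% ~%% ~@ ~%% ~%%; concatenated:

~@~@~@~@~@~@~@~%%~%%~@~%%~%%~@~@~@~%%~%%~@~%%~%%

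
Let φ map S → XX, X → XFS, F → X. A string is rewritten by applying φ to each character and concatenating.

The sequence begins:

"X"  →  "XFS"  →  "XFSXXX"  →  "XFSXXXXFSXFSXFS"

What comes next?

XFSXXXXFSXFSXFSXFSXXXXFSXXXXFSXXX

φ(XFSXXXXFSXFSXFS) expands symbol-by-symbol to XFS X XX XFS XFS XFS XFS X XX XFS X XX XFS X XX; joining the 15 pieces gives the next term.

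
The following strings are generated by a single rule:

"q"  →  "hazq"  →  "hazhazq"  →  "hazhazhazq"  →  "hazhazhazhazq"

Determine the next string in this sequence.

hazhazhazhazhazq

Each term is the previous one with haz prepended.
One more step from hazhazhazhazq gives the answer.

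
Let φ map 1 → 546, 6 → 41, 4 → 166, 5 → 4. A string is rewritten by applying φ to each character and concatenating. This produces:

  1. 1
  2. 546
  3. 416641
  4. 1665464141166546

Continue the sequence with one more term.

54641414166411665461665465464141416641

Applying the rule to each of the 16 symbols of 1665464141166546 gives the pieces 546 41 41 4 166 41 166 546 166 546 546 41 41 4 166 41, which concatenate to the answer.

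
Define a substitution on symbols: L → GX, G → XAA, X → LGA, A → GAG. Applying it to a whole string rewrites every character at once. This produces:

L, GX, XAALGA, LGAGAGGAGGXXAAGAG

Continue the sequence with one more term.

GXXAAGAGXAAGAGXAAXAAGAGXAAXAALGALGAGAGGAGXAAGAGXAA

Replace each of the 17 characters of LGAGAGGAGGXXAAGAG in place — GX XAA GAG XAA GAG XAA XAA GAG XAA XAA LGA LGA GAG GAG XAA GAG XAA — and concatenate.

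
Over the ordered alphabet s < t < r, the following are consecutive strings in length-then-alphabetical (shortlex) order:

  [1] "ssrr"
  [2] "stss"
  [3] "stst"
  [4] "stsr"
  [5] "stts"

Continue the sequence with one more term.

sttt

The successor of stts increments the rightmost position that isn't already r and resets every position after it to s.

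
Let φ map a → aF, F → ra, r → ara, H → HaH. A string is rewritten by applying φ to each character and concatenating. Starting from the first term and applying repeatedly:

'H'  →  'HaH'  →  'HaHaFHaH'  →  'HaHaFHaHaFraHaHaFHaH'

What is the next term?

Rewriting the 20 symbols of HaHaFHaHaFraHaHaFHaH one by one yields HaH aF HaH aF ra HaH aF HaH aF ra ara aF HaH aF HaH aF ra HaH aF HaH; concatenated:

HaHaFHaHaFraHaHaFHaHaFraaraaFHaHaFHaHaFraHaHaFHaH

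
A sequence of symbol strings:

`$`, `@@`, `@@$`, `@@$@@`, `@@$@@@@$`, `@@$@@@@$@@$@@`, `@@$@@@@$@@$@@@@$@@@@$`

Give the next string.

@@$@@@@$@@$@@@@$@@@@$@@$@@@@$@@$@@

This is a Fibonacci-style word recurrence s(k) = s(k−1)·s(k−2): e.g. @@·$ = @@$.
So term 8 is @@$@@@@$@@$@@@@$@@@@$·@@$@@@@$@@$@@.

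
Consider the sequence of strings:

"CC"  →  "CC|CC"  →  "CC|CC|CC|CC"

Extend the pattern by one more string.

s(k+1) = s(k)·|·s(k) — each term doubles the last with '|' between the halves.
One more doubling of CC|CC|CC|CC gives the answer.

CC|CC|CC|CC|CC|CC|CC|CC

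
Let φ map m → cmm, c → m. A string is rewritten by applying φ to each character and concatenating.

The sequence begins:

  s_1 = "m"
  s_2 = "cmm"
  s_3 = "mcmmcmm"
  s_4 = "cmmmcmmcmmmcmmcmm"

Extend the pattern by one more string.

Applying the rule to each of the 17 symbols of cmmmcmmcmmmcmmcmm gives the pieces m cmm cmm cmm m cmm cmm m cmm cmm cmm m cmm cmm m cmm cmm, which concatenate to the answer.

mcmmcmmcmmmcmmcmmmcmmcmmcmmmcmmcmmmcmmcmm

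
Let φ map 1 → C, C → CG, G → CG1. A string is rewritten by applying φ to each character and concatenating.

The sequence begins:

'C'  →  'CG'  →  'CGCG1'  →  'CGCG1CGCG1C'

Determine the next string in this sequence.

CGCG1CGCG1CCGCG1CGCG1CCG

Apply φ to CGCG1CGCG1C symbol by symbol: C→CG, G→CG1, C→CG, G→CG1, 1→C, C→CG, G→CG1, C→CG, G→CG1, 1→C, C→CG; joined: CG CG1 CG CG1 C CG CG1 CG CG1 C CG.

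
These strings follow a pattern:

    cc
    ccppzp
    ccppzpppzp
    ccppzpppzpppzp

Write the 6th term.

Every step adds ppzp to the end: s(k+1) = s(k)·ppzp.
From ccppzpppzpppzp, 2 further steps: ccppzpppzpppzp → ccppzpppzpppzpppzp → (answer).

ccppzpppzpppzpppzpppzp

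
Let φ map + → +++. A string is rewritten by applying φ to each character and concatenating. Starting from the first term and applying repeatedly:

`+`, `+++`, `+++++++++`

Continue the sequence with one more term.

Expanding +++++++++: +→+++, +→+++, +→+++, +→+++, +→+++, +→+++, +→+++, +→+++, +→+++. Concatenated: +++ +++ +++ +++ +++ +++ +++ +++ +++.

+++++++++++++++++++++++++++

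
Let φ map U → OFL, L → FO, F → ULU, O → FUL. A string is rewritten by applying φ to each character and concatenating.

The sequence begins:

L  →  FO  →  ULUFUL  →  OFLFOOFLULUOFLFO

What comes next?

φ(OFLFOOFLULUOFLFO) expands symbol-by-symbol to FUL ULU FO ULU FUL FUL ULU FO OFL FO OFL FUL ULU FO ULU FUL; joining the 16 pieces gives the next term.

FULULUFOULUFULFULULUFOOFLFOOFLFULULUFOULUFUL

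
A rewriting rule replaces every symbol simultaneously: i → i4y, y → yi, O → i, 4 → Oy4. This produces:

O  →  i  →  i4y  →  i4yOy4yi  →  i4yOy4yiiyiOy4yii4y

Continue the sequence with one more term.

Rewriting the 19 symbols of i4yOy4yiiyiOy4yii4y one by one yields i4y Oy4 yi i yi Oy4 yi i4y i4y yi i4y i yi Oy4 yi i4y i4y Oy4 yi; concatenated:

i4yOy4yiiyiOy4yii4yi4yyii4yiyiOy4yii4yi4yOy4yi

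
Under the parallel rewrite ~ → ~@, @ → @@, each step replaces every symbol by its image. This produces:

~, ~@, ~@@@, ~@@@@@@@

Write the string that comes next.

Rewriting each symbol of ~@@@@@@@: ~→~@, @→@@, @→@@, @→@@, @→@@, @→@@, @→@@, @→@@, which concatenates to ~@ @@ @@ @@ @@ @@ @@ @@.

~@@@@@@@@@@@@@@@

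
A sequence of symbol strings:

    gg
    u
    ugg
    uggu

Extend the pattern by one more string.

ugguugg

From term 3 onward, concatenate the last term with the second-to-last: u·gg = ugg, ugg·u = uggu, …
So term 5 is uggu·ugg.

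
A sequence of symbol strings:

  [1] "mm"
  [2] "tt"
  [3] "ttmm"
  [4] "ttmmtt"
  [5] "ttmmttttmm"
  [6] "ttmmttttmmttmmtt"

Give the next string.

This is a Fibonacci-style word recurrence s(k) = s(k−1)·s(k−2): e.g. tt·mm = ttmm.
The next term joins ttmmttttmmttmmtt and ttmmttttmm.

ttmmttttmmttmmttttmmttttmm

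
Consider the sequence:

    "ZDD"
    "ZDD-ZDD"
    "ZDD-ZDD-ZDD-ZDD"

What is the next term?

s(k+1) = s(k)·-·s(k) — each term doubles the last with '-' between the halves.
Doubling ZDD-ZDD-ZDD-ZDD with '-' between the halves:

ZDD-ZDD-ZDD-ZDD-ZDD-ZDD-ZDD-ZDD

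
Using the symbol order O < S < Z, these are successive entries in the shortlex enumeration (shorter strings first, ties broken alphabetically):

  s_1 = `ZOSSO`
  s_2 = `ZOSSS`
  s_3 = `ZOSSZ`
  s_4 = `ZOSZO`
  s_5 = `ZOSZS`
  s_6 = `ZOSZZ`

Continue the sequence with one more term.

Treat ZOSZZ as a base-3 numeral over the given alphabet and add one, carrying through any trailing Z's.

ZOZOO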